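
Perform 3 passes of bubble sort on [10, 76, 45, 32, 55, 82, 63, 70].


Initial: [10, 76, 45, 32, 55, 82, 63, 70]
Pass 1: [10, 45, 32, 55, 76, 63, 70, 82] (5 swaps)
Pass 2: [10, 32, 45, 55, 63, 70, 76, 82] (3 swaps)
Pass 3: [10, 32, 45, 55, 63, 70, 76, 82] (0 swaps)

After 3 passes: [10, 32, 45, 55, 63, 70, 76, 82]


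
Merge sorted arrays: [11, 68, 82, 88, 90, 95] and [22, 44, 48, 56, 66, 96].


Take 11 from A
Take 22 from B
Take 44 from B
Take 48 from B
Take 56 from B
Take 66 from B
Take 68 from A
Take 82 from A
Take 88 from A
Take 90 from A
Take 95 from A

Merged: [11, 22, 44, 48, 56, 66, 68, 82, 88, 90, 95, 96]


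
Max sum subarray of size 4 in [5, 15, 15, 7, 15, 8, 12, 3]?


[0:4]: 42
[1:5]: 52
[2:6]: 45
[3:7]: 42
[4:8]: 38

Max: 52 at [1:5]


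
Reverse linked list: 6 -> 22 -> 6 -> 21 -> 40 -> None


Step 1: curr=6, set curr.next=prev(None) | reversed so far: 6
Step 2: curr=22, set curr.next=prev(6) | reversed so far: 22 -> 6
Step 3: curr=6, set curr.next=prev(22) | reversed so far: 6 -> 22 -> 6
Step 4: curr=21, set curr.next=prev(6) | reversed so far: 21 -> 6 -> 22 -> 6
Step 5: curr=40, set curr.next=prev(21) | reversed so far: 40 -> 21 -> 6 -> 22 -> 6

40 -> 21 -> 6 -> 22 -> 6 -> None


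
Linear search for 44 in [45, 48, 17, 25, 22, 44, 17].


i=0: 45!=44
i=1: 48!=44
i=2: 17!=44
i=3: 25!=44
i=4: 22!=44
i=5: 44==44 found!

Found at 5, 6 comps


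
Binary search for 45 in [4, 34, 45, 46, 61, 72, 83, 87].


Step 1: lo=0, hi=7, mid=3, val=46
Step 2: lo=0, hi=2, mid=1, val=34
Step 3: lo=2, hi=2, mid=2, val=45

Found at index 2


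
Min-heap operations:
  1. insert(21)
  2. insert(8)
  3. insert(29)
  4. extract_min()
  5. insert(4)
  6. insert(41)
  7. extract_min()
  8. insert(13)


insert(21) -> [21]
insert(8) -> [8, 21]
insert(29) -> [8, 21, 29]
extract_min()->8, [21, 29]
insert(4) -> [4, 29, 21]
insert(41) -> [4, 29, 21, 41]
extract_min()->4, [21, 29, 41]
insert(13) -> [13, 21, 41, 29]

Final heap: [13, 21, 41, 29]


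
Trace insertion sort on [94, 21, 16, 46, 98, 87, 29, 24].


Initial: [94, 21, 16, 46, 98, 87, 29, 24]
Insert 21: [21, 94, 16, 46, 98, 87, 29, 24]
Insert 16: [16, 21, 94, 46, 98, 87, 29, 24]
Insert 46: [16, 21, 46, 94, 98, 87, 29, 24]
Insert 98: [16, 21, 46, 94, 98, 87, 29, 24]
Insert 87: [16, 21, 46, 87, 94, 98, 29, 24]
Insert 29: [16, 21, 29, 46, 87, 94, 98, 24]
Insert 24: [16, 21, 24, 29, 46, 87, 94, 98]

Sorted: [16, 21, 24, 29, 46, 87, 94, 98]


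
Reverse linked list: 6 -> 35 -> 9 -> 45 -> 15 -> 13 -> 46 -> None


Step 1: curr=6, set curr.next=prev(None) | reversed so far: 6
Step 2: curr=35, set curr.next=prev(6) | reversed so far: 35 -> 6
Step 3: curr=9, set curr.next=prev(35) | reversed so far: 9 -> 35 -> 6
Step 4: curr=45, set curr.next=prev(9) | reversed so far: 45 -> 9 -> 35 -> 6
Step 5: curr=15, set curr.next=prev(45) | reversed so far: 15 -> 45 -> 9 -> 35 -> 6
Step 6: curr=13, set curr.next=prev(15) | reversed so far: 13 -> 15 -> 45 -> 9 -> 35 -> 6
Step 7: curr=46, set curr.next=prev(13) | reversed so far: 46 -> 13 -> 15 -> 45 -> 9 -> 35 -> 6

46 -> 13 -> 15 -> 45 -> 9 -> 35 -> 6 -> None


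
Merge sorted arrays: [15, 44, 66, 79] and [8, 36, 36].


Take 8 from B
Take 15 from A
Take 36 from B
Take 36 from B

Merged: [8, 15, 36, 36, 44, 66, 79]


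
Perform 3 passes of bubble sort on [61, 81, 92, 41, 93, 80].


Initial: [61, 81, 92, 41, 93, 80]
Pass 1: [61, 81, 41, 92, 80, 93] (2 swaps)
Pass 2: [61, 41, 81, 80, 92, 93] (2 swaps)
Pass 3: [41, 61, 80, 81, 92, 93] (2 swaps)

After 3 passes: [41, 61, 80, 81, 92, 93]


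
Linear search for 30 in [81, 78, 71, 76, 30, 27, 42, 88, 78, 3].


i=0: 81!=30
i=1: 78!=30
i=2: 71!=30
i=3: 76!=30
i=4: 30==30 found!

Found at 4, 5 comps


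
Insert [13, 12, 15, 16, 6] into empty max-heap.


Insert 13: [13]
Insert 12: [13, 12]
Insert 15: [15, 12, 13]
Insert 16: [16, 15, 13, 12]
Insert 6: [16, 15, 13, 12, 6]

Final heap: [16, 15, 13, 12, 6]


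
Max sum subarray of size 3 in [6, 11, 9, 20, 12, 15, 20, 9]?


[0:3]: 26
[1:4]: 40
[2:5]: 41
[3:6]: 47
[4:7]: 47
[5:8]: 44

Max: 47 at [3:6]


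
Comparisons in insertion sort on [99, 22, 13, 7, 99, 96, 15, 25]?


Algorithm: insertion sort
Input: [99, 22, 13, 7, 99, 96, 15, 25]
Sorted: [7, 13, 15, 22, 25, 96, 99, 99]

19


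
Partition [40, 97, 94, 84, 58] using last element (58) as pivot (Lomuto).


Pivot: 58
  40 <= 58: advance i (no swap)
Place pivot at 1: [40, 58, 94, 84, 97]

Partitioned: [40, 58, 94, 84, 97]


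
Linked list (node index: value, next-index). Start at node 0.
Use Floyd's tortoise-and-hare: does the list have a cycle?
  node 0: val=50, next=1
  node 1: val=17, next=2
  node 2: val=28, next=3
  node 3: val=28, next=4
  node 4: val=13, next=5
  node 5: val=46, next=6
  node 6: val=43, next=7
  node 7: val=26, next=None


Floyd's tortoise (slow, +1) and hare (fast, +2):
  init: slow=0, fast=0
  step 1: slow=1, fast=2
  step 2: slow=2, fast=4
  step 3: slow=3, fast=6
  step 4: fast 6->7->None, no cycle

Cycle: no


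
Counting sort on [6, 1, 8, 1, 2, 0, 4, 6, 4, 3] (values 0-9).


Input: [6, 1, 8, 1, 2, 0, 4, 6, 4, 3]
Counts: [1, 2, 1, 1, 2, 0, 2, 0, 1, 0]

Sorted: [0, 1, 1, 2, 3, 4, 4, 6, 6, 8]


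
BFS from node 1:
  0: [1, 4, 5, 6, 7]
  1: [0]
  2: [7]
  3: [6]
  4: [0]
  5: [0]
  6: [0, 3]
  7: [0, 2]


Visit 1, enqueue [0]
Visit 0, enqueue [4, 5, 6, 7]
Visit 4, enqueue []
Visit 5, enqueue []
Visit 6, enqueue [3]
Visit 7, enqueue [2]
Visit 3, enqueue []
Visit 2, enqueue []

BFS order: [1, 0, 4, 5, 6, 7, 3, 2]


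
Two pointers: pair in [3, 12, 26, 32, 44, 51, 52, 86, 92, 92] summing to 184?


lo=0(3)+hi=9(92)=95
lo=1(12)+hi=9(92)=104
lo=2(26)+hi=9(92)=118
lo=3(32)+hi=9(92)=124
lo=4(44)+hi=9(92)=136
lo=5(51)+hi=9(92)=143
lo=6(52)+hi=9(92)=144
lo=7(86)+hi=9(92)=178
lo=8(92)+hi=9(92)=184

Yes: 92+92=184


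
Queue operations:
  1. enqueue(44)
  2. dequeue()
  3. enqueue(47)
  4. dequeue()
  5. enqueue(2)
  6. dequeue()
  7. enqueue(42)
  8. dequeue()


enqueue(44) -> [44]
dequeue()->44, []
enqueue(47) -> [47]
dequeue()->47, []
enqueue(2) -> [2]
dequeue()->2, []
enqueue(42) -> [42]
dequeue()->42, []

Final queue: []


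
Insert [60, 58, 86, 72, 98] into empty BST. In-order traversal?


Insert 60: root
Insert 58: L from 60
Insert 86: R from 60
Insert 72: R from 60 -> L from 86
Insert 98: R from 60 -> R from 86

In-order: [58, 60, 72, 86, 98]


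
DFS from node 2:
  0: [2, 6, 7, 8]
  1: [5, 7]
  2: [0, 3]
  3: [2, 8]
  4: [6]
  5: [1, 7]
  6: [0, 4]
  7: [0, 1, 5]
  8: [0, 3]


Visit 2, push [3, 0]
Visit 0, push [8, 7, 6]
Visit 6, push [4]
Visit 4, push []
Visit 7, push [5, 1]
Visit 1, push [5]
Visit 5, push []
Visit 8, push [3]
Visit 3, push []

DFS order: [2, 0, 6, 4, 7, 1, 5, 8, 3]


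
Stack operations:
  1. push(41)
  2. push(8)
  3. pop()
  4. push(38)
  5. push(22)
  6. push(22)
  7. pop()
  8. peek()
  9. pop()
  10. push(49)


push(41) -> [41]
push(8) -> [41, 8]
pop()->8, [41]
push(38) -> [41, 38]
push(22) -> [41, 38, 22]
push(22) -> [41, 38, 22, 22]
pop()->22, [41, 38, 22]
peek()->22
pop()->22, [41, 38]
push(49) -> [41, 38, 49]

Final stack: [41, 38, 49]


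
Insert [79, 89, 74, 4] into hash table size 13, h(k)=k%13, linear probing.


Insert 79: h=1 -> slot 1
Insert 89: h=11 -> slot 11
Insert 74: h=9 -> slot 9
Insert 4: h=4 -> slot 4

Table: [None, 79, None, None, 4, None, None, None, None, 74, None, 89, None]


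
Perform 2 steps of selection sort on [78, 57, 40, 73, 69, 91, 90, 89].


Initial: [78, 57, 40, 73, 69, 91, 90, 89]
Step 1: min=40 at 2
  Swap: [40, 57, 78, 73, 69, 91, 90, 89]
Step 2: min=57 at 1
  Swap: [40, 57, 78, 73, 69, 91, 90, 89]

After 2 steps: [40, 57, 78, 73, 69, 91, 90, 89]


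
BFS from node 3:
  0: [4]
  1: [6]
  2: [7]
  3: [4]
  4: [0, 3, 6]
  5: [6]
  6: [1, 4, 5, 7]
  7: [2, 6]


Visit 3, enqueue [4]
Visit 4, enqueue [0, 6]
Visit 0, enqueue []
Visit 6, enqueue [1, 5, 7]
Visit 1, enqueue []
Visit 5, enqueue []
Visit 7, enqueue [2]
Visit 2, enqueue []

BFS order: [3, 4, 0, 6, 1, 5, 7, 2]


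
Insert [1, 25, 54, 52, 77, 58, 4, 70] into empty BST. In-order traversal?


Insert 1: root
Insert 25: R from 1
Insert 54: R from 1 -> R from 25
Insert 52: R from 1 -> R from 25 -> L from 54
Insert 77: R from 1 -> R from 25 -> R from 54
Insert 58: R from 1 -> R from 25 -> R from 54 -> L from 77
Insert 4: R from 1 -> L from 25
Insert 70: R from 1 -> R from 25 -> R from 54 -> L from 77 -> R from 58

In-order: [1, 4, 25, 52, 54, 58, 70, 77]


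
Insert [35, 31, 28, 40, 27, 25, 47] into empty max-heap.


Insert 35: [35]
Insert 31: [35, 31]
Insert 28: [35, 31, 28]
Insert 40: [40, 35, 28, 31]
Insert 27: [40, 35, 28, 31, 27]
Insert 25: [40, 35, 28, 31, 27, 25]
Insert 47: [47, 35, 40, 31, 27, 25, 28]

Final heap: [47, 35, 40, 31, 27, 25, 28]


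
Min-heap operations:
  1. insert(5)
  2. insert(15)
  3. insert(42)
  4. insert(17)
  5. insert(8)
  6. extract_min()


insert(5) -> [5]
insert(15) -> [5, 15]
insert(42) -> [5, 15, 42]
insert(17) -> [5, 15, 42, 17]
insert(8) -> [5, 8, 42, 17, 15]
extract_min()->5, [8, 15, 42, 17]

Final heap: [8, 15, 42, 17]


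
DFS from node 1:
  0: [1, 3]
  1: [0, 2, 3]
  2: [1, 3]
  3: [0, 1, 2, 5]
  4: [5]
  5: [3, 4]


Visit 1, push [3, 2, 0]
Visit 0, push [3]
Visit 3, push [5, 2]
Visit 2, push []
Visit 5, push [4]
Visit 4, push []

DFS order: [1, 0, 3, 2, 5, 4]


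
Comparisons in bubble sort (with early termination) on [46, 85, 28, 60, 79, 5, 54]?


Algorithm: bubble sort (with early termination)
Input: [46, 85, 28, 60, 79, 5, 54]
Sorted: [5, 28, 46, 54, 60, 79, 85]

21


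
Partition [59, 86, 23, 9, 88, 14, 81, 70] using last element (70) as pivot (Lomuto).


Pivot: 70
  59 <= 70: advance i (no swap)
  23 <= 70: swap -> [59, 23, 86, 9, 88, 14, 81, 70]
  9 <= 70: swap -> [59, 23, 9, 86, 88, 14, 81, 70]
  14 <= 70: swap -> [59, 23, 9, 14, 88, 86, 81, 70]
Place pivot at 4: [59, 23, 9, 14, 70, 86, 81, 88]

Partitioned: [59, 23, 9, 14, 70, 86, 81, 88]


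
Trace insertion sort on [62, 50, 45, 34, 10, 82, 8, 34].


Initial: [62, 50, 45, 34, 10, 82, 8, 34]
Insert 50: [50, 62, 45, 34, 10, 82, 8, 34]
Insert 45: [45, 50, 62, 34, 10, 82, 8, 34]
Insert 34: [34, 45, 50, 62, 10, 82, 8, 34]
Insert 10: [10, 34, 45, 50, 62, 82, 8, 34]
Insert 82: [10, 34, 45, 50, 62, 82, 8, 34]
Insert 8: [8, 10, 34, 45, 50, 62, 82, 34]
Insert 34: [8, 10, 34, 34, 45, 50, 62, 82]

Sorted: [8, 10, 34, 34, 45, 50, 62, 82]


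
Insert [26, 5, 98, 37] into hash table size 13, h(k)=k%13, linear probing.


Insert 26: h=0 -> slot 0
Insert 5: h=5 -> slot 5
Insert 98: h=7 -> slot 7
Insert 37: h=11 -> slot 11

Table: [26, None, None, None, None, 5, None, 98, None, None, None, 37, None]


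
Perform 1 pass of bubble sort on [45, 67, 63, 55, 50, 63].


Initial: [45, 67, 63, 55, 50, 63]
Pass 1: [45, 63, 55, 50, 63, 67] (4 swaps)

After 1 pass: [45, 63, 55, 50, 63, 67]


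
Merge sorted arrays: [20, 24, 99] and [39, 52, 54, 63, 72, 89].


Take 20 from A
Take 24 from A
Take 39 from B
Take 52 from B
Take 54 from B
Take 63 from B
Take 72 from B
Take 89 from B

Merged: [20, 24, 39, 52, 54, 63, 72, 89, 99]


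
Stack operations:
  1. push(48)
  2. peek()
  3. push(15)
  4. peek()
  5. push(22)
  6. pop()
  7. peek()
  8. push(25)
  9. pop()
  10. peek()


push(48) -> [48]
peek()->48
push(15) -> [48, 15]
peek()->15
push(22) -> [48, 15, 22]
pop()->22, [48, 15]
peek()->15
push(25) -> [48, 15, 25]
pop()->25, [48, 15]
peek()->15

Final stack: [48, 15]


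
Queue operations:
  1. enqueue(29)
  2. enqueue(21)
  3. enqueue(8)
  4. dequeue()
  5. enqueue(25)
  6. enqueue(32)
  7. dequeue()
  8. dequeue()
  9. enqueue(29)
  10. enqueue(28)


enqueue(29) -> [29]
enqueue(21) -> [29, 21]
enqueue(8) -> [29, 21, 8]
dequeue()->29, [21, 8]
enqueue(25) -> [21, 8, 25]
enqueue(32) -> [21, 8, 25, 32]
dequeue()->21, [8, 25, 32]
dequeue()->8, [25, 32]
enqueue(29) -> [25, 32, 29]
enqueue(28) -> [25, 32, 29, 28]

Final queue: [25, 32, 29, 28]


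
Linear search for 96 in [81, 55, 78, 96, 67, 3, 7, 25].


i=0: 81!=96
i=1: 55!=96
i=2: 78!=96
i=3: 96==96 found!

Found at 3, 4 comps


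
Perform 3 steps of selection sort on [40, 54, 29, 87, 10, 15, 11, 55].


Initial: [40, 54, 29, 87, 10, 15, 11, 55]
Step 1: min=10 at 4
  Swap: [10, 54, 29, 87, 40, 15, 11, 55]
Step 2: min=11 at 6
  Swap: [10, 11, 29, 87, 40, 15, 54, 55]
Step 3: min=15 at 5
  Swap: [10, 11, 15, 87, 40, 29, 54, 55]

After 3 steps: [10, 11, 15, 87, 40, 29, 54, 55]


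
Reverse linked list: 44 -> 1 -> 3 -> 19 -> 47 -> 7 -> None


Step 1: curr=44, set curr.next=prev(None) | reversed so far: 44
Step 2: curr=1, set curr.next=prev(44) | reversed so far: 1 -> 44
Step 3: curr=3, set curr.next=prev(1) | reversed so far: 3 -> 1 -> 44
Step 4: curr=19, set curr.next=prev(3) | reversed so far: 19 -> 3 -> 1 -> 44
Step 5: curr=47, set curr.next=prev(19) | reversed so far: 47 -> 19 -> 3 -> 1 -> 44
Step 6: curr=7, set curr.next=prev(47) | reversed so far: 7 -> 47 -> 19 -> 3 -> 1 -> 44

7 -> 47 -> 19 -> 3 -> 1 -> 44 -> None


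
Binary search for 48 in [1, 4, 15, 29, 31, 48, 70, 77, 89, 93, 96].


Step 1: lo=0, hi=10, mid=5, val=48

Found at index 5


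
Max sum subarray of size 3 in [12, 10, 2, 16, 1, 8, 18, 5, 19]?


[0:3]: 24
[1:4]: 28
[2:5]: 19
[3:6]: 25
[4:7]: 27
[5:8]: 31
[6:9]: 42

Max: 42 at [6:9]


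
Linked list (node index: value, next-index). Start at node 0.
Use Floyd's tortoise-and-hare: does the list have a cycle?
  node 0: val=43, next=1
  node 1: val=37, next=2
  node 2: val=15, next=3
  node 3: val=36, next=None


Floyd's tortoise (slow, +1) and hare (fast, +2):
  init: slow=0, fast=0
  step 1: slow=1, fast=2
  step 2: fast 2->3->None, no cycle

Cycle: no


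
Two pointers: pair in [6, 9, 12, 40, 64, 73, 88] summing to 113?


lo=0(6)+hi=6(88)=94
lo=1(9)+hi=6(88)=97
lo=2(12)+hi=6(88)=100
lo=3(40)+hi=6(88)=128
lo=3(40)+hi=5(73)=113

Yes: 40+73=113


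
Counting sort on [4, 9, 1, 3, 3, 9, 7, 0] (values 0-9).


Input: [4, 9, 1, 3, 3, 9, 7, 0]
Counts: [1, 1, 0, 2, 1, 0, 0, 1, 0, 2]

Sorted: [0, 1, 3, 3, 4, 7, 9, 9]


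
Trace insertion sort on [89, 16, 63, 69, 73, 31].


Initial: [89, 16, 63, 69, 73, 31]
Insert 16: [16, 89, 63, 69, 73, 31]
Insert 63: [16, 63, 89, 69, 73, 31]
Insert 69: [16, 63, 69, 89, 73, 31]
Insert 73: [16, 63, 69, 73, 89, 31]
Insert 31: [16, 31, 63, 69, 73, 89]

Sorted: [16, 31, 63, 69, 73, 89]


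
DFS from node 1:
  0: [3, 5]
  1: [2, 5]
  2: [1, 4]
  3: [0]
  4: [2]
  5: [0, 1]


Visit 1, push [5, 2]
Visit 2, push [4]
Visit 4, push []
Visit 5, push [0]
Visit 0, push [3]
Visit 3, push []

DFS order: [1, 2, 4, 5, 0, 3]


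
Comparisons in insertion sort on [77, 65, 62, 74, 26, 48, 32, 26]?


Algorithm: insertion sort
Input: [77, 65, 62, 74, 26, 48, 32, 26]
Sorted: [26, 26, 32, 48, 62, 65, 74, 77]

27


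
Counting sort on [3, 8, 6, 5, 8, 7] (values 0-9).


Input: [3, 8, 6, 5, 8, 7]
Counts: [0, 0, 0, 1, 0, 1, 1, 1, 2, 0]

Sorted: [3, 5, 6, 7, 8, 8]


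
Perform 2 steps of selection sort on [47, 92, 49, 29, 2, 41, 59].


Initial: [47, 92, 49, 29, 2, 41, 59]
Step 1: min=2 at 4
  Swap: [2, 92, 49, 29, 47, 41, 59]
Step 2: min=29 at 3
  Swap: [2, 29, 49, 92, 47, 41, 59]

After 2 steps: [2, 29, 49, 92, 47, 41, 59]


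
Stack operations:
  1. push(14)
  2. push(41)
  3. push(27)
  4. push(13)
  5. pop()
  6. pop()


push(14) -> [14]
push(41) -> [14, 41]
push(27) -> [14, 41, 27]
push(13) -> [14, 41, 27, 13]
pop()->13, [14, 41, 27]
pop()->27, [14, 41]

Final stack: [14, 41]


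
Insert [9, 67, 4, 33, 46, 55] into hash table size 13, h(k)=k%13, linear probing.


Insert 9: h=9 -> slot 9
Insert 67: h=2 -> slot 2
Insert 4: h=4 -> slot 4
Insert 33: h=7 -> slot 7
Insert 46: h=7, 1 probes -> slot 8
Insert 55: h=3 -> slot 3

Table: [None, None, 67, 55, 4, None, None, 33, 46, 9, None, None, None]


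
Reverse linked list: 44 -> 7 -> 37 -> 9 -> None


Step 1: curr=44, set curr.next=prev(None) | reversed so far: 44
Step 2: curr=7, set curr.next=prev(44) | reversed so far: 7 -> 44
Step 3: curr=37, set curr.next=prev(7) | reversed so far: 37 -> 7 -> 44
Step 4: curr=9, set curr.next=prev(37) | reversed so far: 9 -> 37 -> 7 -> 44

9 -> 37 -> 7 -> 44 -> None


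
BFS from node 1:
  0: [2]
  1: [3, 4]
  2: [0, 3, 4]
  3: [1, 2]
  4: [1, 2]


Visit 1, enqueue [3, 4]
Visit 3, enqueue [2]
Visit 4, enqueue []
Visit 2, enqueue [0]
Visit 0, enqueue []

BFS order: [1, 3, 4, 2, 0]


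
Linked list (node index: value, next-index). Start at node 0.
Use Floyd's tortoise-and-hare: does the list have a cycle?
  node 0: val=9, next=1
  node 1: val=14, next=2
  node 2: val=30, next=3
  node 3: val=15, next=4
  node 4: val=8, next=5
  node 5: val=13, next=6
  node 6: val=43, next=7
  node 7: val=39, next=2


Floyd's tortoise (slow, +1) and hare (fast, +2):
  init: slow=0, fast=0
  step 1: slow=1, fast=2
  step 2: slow=2, fast=4
  step 3: slow=3, fast=6
  step 4: slow=4, fast=2
  step 5: slow=5, fast=4
  step 6: slow=6, fast=6
  slow == fast at node 6: cycle detected

Cycle: yes


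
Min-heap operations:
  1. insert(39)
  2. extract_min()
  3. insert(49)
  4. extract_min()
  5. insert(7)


insert(39) -> [39]
extract_min()->39, []
insert(49) -> [49]
extract_min()->49, []
insert(7) -> [7]

Final heap: [7]


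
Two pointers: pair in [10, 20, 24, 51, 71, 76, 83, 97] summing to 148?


lo=0(10)+hi=7(97)=107
lo=1(20)+hi=7(97)=117
lo=2(24)+hi=7(97)=121
lo=3(51)+hi=7(97)=148

Yes: 51+97=148


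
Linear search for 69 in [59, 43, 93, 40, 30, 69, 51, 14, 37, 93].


i=0: 59!=69
i=1: 43!=69
i=2: 93!=69
i=3: 40!=69
i=4: 30!=69
i=5: 69==69 found!

Found at 5, 6 comps


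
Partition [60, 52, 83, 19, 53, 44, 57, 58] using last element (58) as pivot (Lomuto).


Pivot: 58
  52 <= 58: swap -> [52, 60, 83, 19, 53, 44, 57, 58]
  19 <= 58: swap -> [52, 19, 83, 60, 53, 44, 57, 58]
  53 <= 58: swap -> [52, 19, 53, 60, 83, 44, 57, 58]
  44 <= 58: swap -> [52, 19, 53, 44, 83, 60, 57, 58]
  57 <= 58: swap -> [52, 19, 53, 44, 57, 60, 83, 58]
Place pivot at 5: [52, 19, 53, 44, 57, 58, 83, 60]

Partitioned: [52, 19, 53, 44, 57, 58, 83, 60]


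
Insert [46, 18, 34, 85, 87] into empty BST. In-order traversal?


Insert 46: root
Insert 18: L from 46
Insert 34: L from 46 -> R from 18
Insert 85: R from 46
Insert 87: R from 46 -> R from 85

In-order: [18, 34, 46, 85, 87]


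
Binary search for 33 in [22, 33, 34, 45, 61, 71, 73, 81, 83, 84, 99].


Step 1: lo=0, hi=10, mid=5, val=71
Step 2: lo=0, hi=4, mid=2, val=34
Step 3: lo=0, hi=1, mid=0, val=22
Step 4: lo=1, hi=1, mid=1, val=33

Found at index 1


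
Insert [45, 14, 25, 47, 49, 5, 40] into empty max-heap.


Insert 45: [45]
Insert 14: [45, 14]
Insert 25: [45, 14, 25]
Insert 47: [47, 45, 25, 14]
Insert 49: [49, 47, 25, 14, 45]
Insert 5: [49, 47, 25, 14, 45, 5]
Insert 40: [49, 47, 40, 14, 45, 5, 25]

Final heap: [49, 47, 40, 14, 45, 5, 25]


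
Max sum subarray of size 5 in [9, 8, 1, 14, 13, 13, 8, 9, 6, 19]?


[0:5]: 45
[1:6]: 49
[2:7]: 49
[3:8]: 57
[4:9]: 49
[5:10]: 55

Max: 57 at [3:8]


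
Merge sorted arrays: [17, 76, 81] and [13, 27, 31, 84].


Take 13 from B
Take 17 from A
Take 27 from B
Take 31 from B
Take 76 from A
Take 81 from A

Merged: [13, 17, 27, 31, 76, 81, 84]


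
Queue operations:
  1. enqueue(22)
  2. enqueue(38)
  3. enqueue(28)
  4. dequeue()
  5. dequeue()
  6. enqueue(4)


enqueue(22) -> [22]
enqueue(38) -> [22, 38]
enqueue(28) -> [22, 38, 28]
dequeue()->22, [38, 28]
dequeue()->38, [28]
enqueue(4) -> [28, 4]

Final queue: [28, 4]


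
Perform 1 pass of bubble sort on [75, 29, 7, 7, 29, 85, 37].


Initial: [75, 29, 7, 7, 29, 85, 37]
Pass 1: [29, 7, 7, 29, 75, 37, 85] (5 swaps)

After 1 pass: [29, 7, 7, 29, 75, 37, 85]


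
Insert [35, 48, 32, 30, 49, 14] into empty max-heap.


Insert 35: [35]
Insert 48: [48, 35]
Insert 32: [48, 35, 32]
Insert 30: [48, 35, 32, 30]
Insert 49: [49, 48, 32, 30, 35]
Insert 14: [49, 48, 32, 30, 35, 14]

Final heap: [49, 48, 32, 30, 35, 14]


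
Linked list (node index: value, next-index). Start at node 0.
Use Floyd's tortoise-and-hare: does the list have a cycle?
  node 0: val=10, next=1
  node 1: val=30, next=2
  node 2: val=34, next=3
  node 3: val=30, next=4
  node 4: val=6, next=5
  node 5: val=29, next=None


Floyd's tortoise (slow, +1) and hare (fast, +2):
  init: slow=0, fast=0
  step 1: slow=1, fast=2
  step 2: slow=2, fast=4
  step 3: fast 4->5->None, no cycle

Cycle: no


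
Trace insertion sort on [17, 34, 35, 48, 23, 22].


Initial: [17, 34, 35, 48, 23, 22]
Insert 34: [17, 34, 35, 48, 23, 22]
Insert 35: [17, 34, 35, 48, 23, 22]
Insert 48: [17, 34, 35, 48, 23, 22]
Insert 23: [17, 23, 34, 35, 48, 22]
Insert 22: [17, 22, 23, 34, 35, 48]

Sorted: [17, 22, 23, 34, 35, 48]


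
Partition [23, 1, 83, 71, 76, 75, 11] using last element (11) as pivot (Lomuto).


Pivot: 11
  1 <= 11: swap -> [1, 23, 83, 71, 76, 75, 11]
Place pivot at 1: [1, 11, 83, 71, 76, 75, 23]

Partitioned: [1, 11, 83, 71, 76, 75, 23]


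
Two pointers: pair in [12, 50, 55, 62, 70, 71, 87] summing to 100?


lo=0(12)+hi=6(87)=99
lo=1(50)+hi=6(87)=137
lo=1(50)+hi=5(71)=121
lo=1(50)+hi=4(70)=120
lo=1(50)+hi=3(62)=112
lo=1(50)+hi=2(55)=105

No pair found


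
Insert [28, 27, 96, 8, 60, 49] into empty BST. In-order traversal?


Insert 28: root
Insert 27: L from 28
Insert 96: R from 28
Insert 8: L from 28 -> L from 27
Insert 60: R from 28 -> L from 96
Insert 49: R from 28 -> L from 96 -> L from 60

In-order: [8, 27, 28, 49, 60, 96]


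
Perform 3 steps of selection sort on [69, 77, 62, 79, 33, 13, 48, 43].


Initial: [69, 77, 62, 79, 33, 13, 48, 43]
Step 1: min=13 at 5
  Swap: [13, 77, 62, 79, 33, 69, 48, 43]
Step 2: min=33 at 4
  Swap: [13, 33, 62, 79, 77, 69, 48, 43]
Step 3: min=43 at 7
  Swap: [13, 33, 43, 79, 77, 69, 48, 62]

After 3 steps: [13, 33, 43, 79, 77, 69, 48, 62]


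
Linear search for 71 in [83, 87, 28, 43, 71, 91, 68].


i=0: 83!=71
i=1: 87!=71
i=2: 28!=71
i=3: 43!=71
i=4: 71==71 found!

Found at 4, 5 comps


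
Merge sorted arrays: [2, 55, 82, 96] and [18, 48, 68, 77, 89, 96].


Take 2 from A
Take 18 from B
Take 48 from B
Take 55 from A
Take 68 from B
Take 77 from B
Take 82 from A
Take 89 from B
Take 96 from A

Merged: [2, 18, 48, 55, 68, 77, 82, 89, 96, 96]


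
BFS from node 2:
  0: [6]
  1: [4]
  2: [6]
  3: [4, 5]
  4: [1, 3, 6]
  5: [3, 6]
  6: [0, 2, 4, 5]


Visit 2, enqueue [6]
Visit 6, enqueue [0, 4, 5]
Visit 0, enqueue []
Visit 4, enqueue [1, 3]
Visit 5, enqueue []
Visit 1, enqueue []
Visit 3, enqueue []

BFS order: [2, 6, 0, 4, 5, 1, 3]


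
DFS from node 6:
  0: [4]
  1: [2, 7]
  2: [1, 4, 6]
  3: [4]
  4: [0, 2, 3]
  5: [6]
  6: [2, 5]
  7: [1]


Visit 6, push [5, 2]
Visit 2, push [4, 1]
Visit 1, push [7]
Visit 7, push []
Visit 4, push [3, 0]
Visit 0, push []
Visit 3, push []
Visit 5, push []

DFS order: [6, 2, 1, 7, 4, 0, 3, 5]


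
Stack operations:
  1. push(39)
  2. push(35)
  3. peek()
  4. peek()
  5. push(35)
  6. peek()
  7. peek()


push(39) -> [39]
push(35) -> [39, 35]
peek()->35
peek()->35
push(35) -> [39, 35, 35]
peek()->35
peek()->35

Final stack: [39, 35, 35]


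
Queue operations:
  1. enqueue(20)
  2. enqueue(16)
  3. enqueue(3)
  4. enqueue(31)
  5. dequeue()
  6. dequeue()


enqueue(20) -> [20]
enqueue(16) -> [20, 16]
enqueue(3) -> [20, 16, 3]
enqueue(31) -> [20, 16, 3, 31]
dequeue()->20, [16, 3, 31]
dequeue()->16, [3, 31]

Final queue: [3, 31]


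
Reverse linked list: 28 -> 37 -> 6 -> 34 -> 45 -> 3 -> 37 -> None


Step 1: curr=28, set curr.next=prev(None) | reversed so far: 28
Step 2: curr=37, set curr.next=prev(28) | reversed so far: 37 -> 28
Step 3: curr=6, set curr.next=prev(37) | reversed so far: 6 -> 37 -> 28
Step 4: curr=34, set curr.next=prev(6) | reversed so far: 34 -> 6 -> 37 -> 28
Step 5: curr=45, set curr.next=prev(34) | reversed so far: 45 -> 34 -> 6 -> 37 -> 28
Step 6: curr=3, set curr.next=prev(45) | reversed so far: 3 -> 45 -> 34 -> 6 -> 37 -> 28
Step 7: curr=37, set curr.next=prev(3) | reversed so far: 37 -> 3 -> 45 -> 34 -> 6 -> 37 -> 28

37 -> 3 -> 45 -> 34 -> 6 -> 37 -> 28 -> None


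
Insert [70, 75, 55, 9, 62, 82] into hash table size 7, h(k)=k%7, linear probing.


Insert 70: h=0 -> slot 0
Insert 75: h=5 -> slot 5
Insert 55: h=6 -> slot 6
Insert 9: h=2 -> slot 2
Insert 62: h=6, 2 probes -> slot 1
Insert 82: h=5, 5 probes -> slot 3

Table: [70, 62, 9, 82, None, 75, 55]


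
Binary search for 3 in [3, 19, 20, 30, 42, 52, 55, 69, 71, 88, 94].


Step 1: lo=0, hi=10, mid=5, val=52
Step 2: lo=0, hi=4, mid=2, val=20
Step 3: lo=0, hi=1, mid=0, val=3

Found at index 0


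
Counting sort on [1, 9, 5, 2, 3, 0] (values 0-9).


Input: [1, 9, 5, 2, 3, 0]
Counts: [1, 1, 1, 1, 0, 1, 0, 0, 0, 1]

Sorted: [0, 1, 2, 3, 5, 9]


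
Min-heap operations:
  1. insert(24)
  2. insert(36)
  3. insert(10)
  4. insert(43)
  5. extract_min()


insert(24) -> [24]
insert(36) -> [24, 36]
insert(10) -> [10, 36, 24]
insert(43) -> [10, 36, 24, 43]
extract_min()->10, [24, 36, 43]

Final heap: [24, 36, 43]


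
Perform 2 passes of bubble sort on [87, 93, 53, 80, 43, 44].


Initial: [87, 93, 53, 80, 43, 44]
Pass 1: [87, 53, 80, 43, 44, 93] (4 swaps)
Pass 2: [53, 80, 43, 44, 87, 93] (4 swaps)

After 2 passes: [53, 80, 43, 44, 87, 93]


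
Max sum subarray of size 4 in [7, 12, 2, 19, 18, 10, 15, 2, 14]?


[0:4]: 40
[1:5]: 51
[2:6]: 49
[3:7]: 62
[4:8]: 45
[5:9]: 41

Max: 62 at [3:7]


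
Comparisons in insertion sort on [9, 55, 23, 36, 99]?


Algorithm: insertion sort
Input: [9, 55, 23, 36, 99]
Sorted: [9, 23, 36, 55, 99]

6


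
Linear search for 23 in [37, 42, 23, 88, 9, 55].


i=0: 37!=23
i=1: 42!=23
i=2: 23==23 found!

Found at 2, 3 comps


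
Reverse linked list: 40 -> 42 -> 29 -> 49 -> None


Step 1: curr=40, set curr.next=prev(None) | reversed so far: 40
Step 2: curr=42, set curr.next=prev(40) | reversed so far: 42 -> 40
Step 3: curr=29, set curr.next=prev(42) | reversed so far: 29 -> 42 -> 40
Step 4: curr=49, set curr.next=prev(29) | reversed so far: 49 -> 29 -> 42 -> 40

49 -> 29 -> 42 -> 40 -> None


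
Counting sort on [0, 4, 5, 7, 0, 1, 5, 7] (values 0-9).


Input: [0, 4, 5, 7, 0, 1, 5, 7]
Counts: [2, 1, 0, 0, 1, 2, 0, 2, 0, 0]

Sorted: [0, 0, 1, 4, 5, 5, 7, 7]


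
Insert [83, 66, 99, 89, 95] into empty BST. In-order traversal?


Insert 83: root
Insert 66: L from 83
Insert 99: R from 83
Insert 89: R from 83 -> L from 99
Insert 95: R from 83 -> L from 99 -> R from 89

In-order: [66, 83, 89, 95, 99]


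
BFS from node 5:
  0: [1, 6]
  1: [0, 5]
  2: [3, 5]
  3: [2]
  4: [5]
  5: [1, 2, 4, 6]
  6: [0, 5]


Visit 5, enqueue [1, 2, 4, 6]
Visit 1, enqueue [0]
Visit 2, enqueue [3]
Visit 4, enqueue []
Visit 6, enqueue []
Visit 0, enqueue []
Visit 3, enqueue []

BFS order: [5, 1, 2, 4, 6, 0, 3]


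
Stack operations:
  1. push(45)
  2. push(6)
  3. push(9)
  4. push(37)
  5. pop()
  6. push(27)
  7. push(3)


push(45) -> [45]
push(6) -> [45, 6]
push(9) -> [45, 6, 9]
push(37) -> [45, 6, 9, 37]
pop()->37, [45, 6, 9]
push(27) -> [45, 6, 9, 27]
push(3) -> [45, 6, 9, 27, 3]

Final stack: [45, 6, 9, 27, 3]


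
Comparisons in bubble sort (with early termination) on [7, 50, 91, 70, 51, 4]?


Algorithm: bubble sort (with early termination)
Input: [7, 50, 91, 70, 51, 4]
Sorted: [4, 7, 50, 51, 70, 91]

15


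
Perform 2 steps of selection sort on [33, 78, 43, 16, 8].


Initial: [33, 78, 43, 16, 8]
Step 1: min=8 at 4
  Swap: [8, 78, 43, 16, 33]
Step 2: min=16 at 3
  Swap: [8, 16, 43, 78, 33]

After 2 steps: [8, 16, 43, 78, 33]


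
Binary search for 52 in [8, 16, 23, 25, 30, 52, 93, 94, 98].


Step 1: lo=0, hi=8, mid=4, val=30
Step 2: lo=5, hi=8, mid=6, val=93
Step 3: lo=5, hi=5, mid=5, val=52

Found at index 5


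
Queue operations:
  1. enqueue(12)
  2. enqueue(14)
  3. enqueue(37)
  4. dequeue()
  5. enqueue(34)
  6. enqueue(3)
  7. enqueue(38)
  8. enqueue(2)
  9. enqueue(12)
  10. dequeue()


enqueue(12) -> [12]
enqueue(14) -> [12, 14]
enqueue(37) -> [12, 14, 37]
dequeue()->12, [14, 37]
enqueue(34) -> [14, 37, 34]
enqueue(3) -> [14, 37, 34, 3]
enqueue(38) -> [14, 37, 34, 3, 38]
enqueue(2) -> [14, 37, 34, 3, 38, 2]
enqueue(12) -> [14, 37, 34, 3, 38, 2, 12]
dequeue()->14, [37, 34, 3, 38, 2, 12]

Final queue: [37, 34, 3, 38, 2, 12]


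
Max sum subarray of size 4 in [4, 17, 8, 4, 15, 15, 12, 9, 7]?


[0:4]: 33
[1:5]: 44
[2:6]: 42
[3:7]: 46
[4:8]: 51
[5:9]: 43

Max: 51 at [4:8]


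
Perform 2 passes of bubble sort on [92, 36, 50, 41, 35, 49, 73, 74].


Initial: [92, 36, 50, 41, 35, 49, 73, 74]
Pass 1: [36, 50, 41, 35, 49, 73, 74, 92] (7 swaps)
Pass 2: [36, 41, 35, 49, 50, 73, 74, 92] (3 swaps)

After 2 passes: [36, 41, 35, 49, 50, 73, 74, 92]


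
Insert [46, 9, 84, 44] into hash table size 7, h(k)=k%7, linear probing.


Insert 46: h=4 -> slot 4
Insert 9: h=2 -> slot 2
Insert 84: h=0 -> slot 0
Insert 44: h=2, 1 probes -> slot 3

Table: [84, None, 9, 44, 46, None, None]


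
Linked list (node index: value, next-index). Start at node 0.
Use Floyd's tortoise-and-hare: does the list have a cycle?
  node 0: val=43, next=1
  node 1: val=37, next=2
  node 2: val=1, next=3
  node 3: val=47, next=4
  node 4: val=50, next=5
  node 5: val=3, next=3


Floyd's tortoise (slow, +1) and hare (fast, +2):
  init: slow=0, fast=0
  step 1: slow=1, fast=2
  step 2: slow=2, fast=4
  step 3: slow=3, fast=3
  slow == fast at node 3: cycle detected

Cycle: yes


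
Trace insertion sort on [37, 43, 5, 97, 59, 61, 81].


Initial: [37, 43, 5, 97, 59, 61, 81]
Insert 43: [37, 43, 5, 97, 59, 61, 81]
Insert 5: [5, 37, 43, 97, 59, 61, 81]
Insert 97: [5, 37, 43, 97, 59, 61, 81]
Insert 59: [5, 37, 43, 59, 97, 61, 81]
Insert 61: [5, 37, 43, 59, 61, 97, 81]
Insert 81: [5, 37, 43, 59, 61, 81, 97]

Sorted: [5, 37, 43, 59, 61, 81, 97]


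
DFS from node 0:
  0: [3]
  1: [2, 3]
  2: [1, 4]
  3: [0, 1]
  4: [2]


Visit 0, push [3]
Visit 3, push [1]
Visit 1, push [2]
Visit 2, push [4]
Visit 4, push []

DFS order: [0, 3, 1, 2, 4]


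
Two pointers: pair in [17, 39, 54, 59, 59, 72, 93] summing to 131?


lo=0(17)+hi=6(93)=110
lo=1(39)+hi=6(93)=132
lo=1(39)+hi=5(72)=111
lo=2(54)+hi=5(72)=126
lo=3(59)+hi=5(72)=131

Yes: 59+72=131


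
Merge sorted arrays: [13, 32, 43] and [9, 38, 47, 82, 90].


Take 9 from B
Take 13 from A
Take 32 from A
Take 38 from B
Take 43 from A

Merged: [9, 13, 32, 38, 43, 47, 82, 90]


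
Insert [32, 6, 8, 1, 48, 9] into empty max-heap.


Insert 32: [32]
Insert 6: [32, 6]
Insert 8: [32, 6, 8]
Insert 1: [32, 6, 8, 1]
Insert 48: [48, 32, 8, 1, 6]
Insert 9: [48, 32, 9, 1, 6, 8]

Final heap: [48, 32, 9, 1, 6, 8]


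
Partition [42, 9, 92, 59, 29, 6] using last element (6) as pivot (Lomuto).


Pivot: 6
Place pivot at 0: [6, 9, 92, 59, 29, 42]

Partitioned: [6, 9, 92, 59, 29, 42]


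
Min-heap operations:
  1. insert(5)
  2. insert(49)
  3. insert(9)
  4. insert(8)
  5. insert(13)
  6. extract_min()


insert(5) -> [5]
insert(49) -> [5, 49]
insert(9) -> [5, 49, 9]
insert(8) -> [5, 8, 9, 49]
insert(13) -> [5, 8, 9, 49, 13]
extract_min()->5, [8, 13, 9, 49]

Final heap: [8, 13, 9, 49]


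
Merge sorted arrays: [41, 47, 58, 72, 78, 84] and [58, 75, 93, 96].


Take 41 from A
Take 47 from A
Take 58 from A
Take 58 from B
Take 72 from A
Take 75 from B
Take 78 from A
Take 84 from A

Merged: [41, 47, 58, 58, 72, 75, 78, 84, 93, 96]


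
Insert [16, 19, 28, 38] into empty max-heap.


Insert 16: [16]
Insert 19: [19, 16]
Insert 28: [28, 16, 19]
Insert 38: [38, 28, 19, 16]

Final heap: [38, 28, 19, 16]


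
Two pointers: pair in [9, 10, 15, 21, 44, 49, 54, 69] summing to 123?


lo=0(9)+hi=7(69)=78
lo=1(10)+hi=7(69)=79
lo=2(15)+hi=7(69)=84
lo=3(21)+hi=7(69)=90
lo=4(44)+hi=7(69)=113
lo=5(49)+hi=7(69)=118
lo=6(54)+hi=7(69)=123

Yes: 54+69=123


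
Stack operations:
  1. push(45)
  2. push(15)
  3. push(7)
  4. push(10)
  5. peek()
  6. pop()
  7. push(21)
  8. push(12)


push(45) -> [45]
push(15) -> [45, 15]
push(7) -> [45, 15, 7]
push(10) -> [45, 15, 7, 10]
peek()->10
pop()->10, [45, 15, 7]
push(21) -> [45, 15, 7, 21]
push(12) -> [45, 15, 7, 21, 12]

Final stack: [45, 15, 7, 21, 12]


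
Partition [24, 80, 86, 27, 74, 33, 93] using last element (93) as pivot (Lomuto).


Pivot: 93
  24 <= 93: advance i (no swap)
  80 <= 93: advance i (no swap)
  86 <= 93: advance i (no swap)
  27 <= 93: advance i (no swap)
  74 <= 93: advance i (no swap)
  33 <= 93: advance i (no swap)
Place pivot at 6: [24, 80, 86, 27, 74, 33, 93]

Partitioned: [24, 80, 86, 27, 74, 33, 93]


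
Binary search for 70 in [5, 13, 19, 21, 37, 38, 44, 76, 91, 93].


Step 1: lo=0, hi=9, mid=4, val=37
Step 2: lo=5, hi=9, mid=7, val=76
Step 3: lo=5, hi=6, mid=5, val=38
Step 4: lo=6, hi=6, mid=6, val=44

Not found


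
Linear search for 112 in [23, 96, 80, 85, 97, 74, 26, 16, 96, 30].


i=0: 23!=112
i=1: 96!=112
i=2: 80!=112
i=3: 85!=112
i=4: 97!=112
i=5: 74!=112
i=6: 26!=112
i=7: 16!=112
i=8: 96!=112
i=9: 30!=112

Not found, 10 comps


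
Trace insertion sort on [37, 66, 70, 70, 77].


Initial: [37, 66, 70, 70, 77]
Insert 66: [37, 66, 70, 70, 77]
Insert 70: [37, 66, 70, 70, 77]
Insert 70: [37, 66, 70, 70, 77]
Insert 77: [37, 66, 70, 70, 77]

Sorted: [37, 66, 70, 70, 77]


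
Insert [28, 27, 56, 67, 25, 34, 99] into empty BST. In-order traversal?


Insert 28: root
Insert 27: L from 28
Insert 56: R from 28
Insert 67: R from 28 -> R from 56
Insert 25: L from 28 -> L from 27
Insert 34: R from 28 -> L from 56
Insert 99: R from 28 -> R from 56 -> R from 67

In-order: [25, 27, 28, 34, 56, 67, 99]


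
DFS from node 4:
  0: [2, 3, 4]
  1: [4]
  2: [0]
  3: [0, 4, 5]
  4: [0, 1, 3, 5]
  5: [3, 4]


Visit 4, push [5, 3, 1, 0]
Visit 0, push [3, 2]
Visit 2, push []
Visit 3, push [5]
Visit 5, push []
Visit 1, push []

DFS order: [4, 0, 2, 3, 5, 1]


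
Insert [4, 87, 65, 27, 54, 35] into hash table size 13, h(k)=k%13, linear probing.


Insert 4: h=4 -> slot 4
Insert 87: h=9 -> slot 9
Insert 65: h=0 -> slot 0
Insert 27: h=1 -> slot 1
Insert 54: h=2 -> slot 2
Insert 35: h=9, 1 probes -> slot 10

Table: [65, 27, 54, None, 4, None, None, None, None, 87, 35, None, None]


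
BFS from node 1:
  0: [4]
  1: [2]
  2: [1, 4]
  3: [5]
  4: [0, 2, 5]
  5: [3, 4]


Visit 1, enqueue [2]
Visit 2, enqueue [4]
Visit 4, enqueue [0, 5]
Visit 0, enqueue []
Visit 5, enqueue [3]
Visit 3, enqueue []

BFS order: [1, 2, 4, 0, 5, 3]


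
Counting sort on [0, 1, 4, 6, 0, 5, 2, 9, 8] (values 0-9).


Input: [0, 1, 4, 6, 0, 5, 2, 9, 8]
Counts: [2, 1, 1, 0, 1, 1, 1, 0, 1, 1]

Sorted: [0, 0, 1, 2, 4, 5, 6, 8, 9]


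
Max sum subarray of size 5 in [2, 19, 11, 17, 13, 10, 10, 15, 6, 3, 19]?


[0:5]: 62
[1:6]: 70
[2:7]: 61
[3:8]: 65
[4:9]: 54
[5:10]: 44
[6:11]: 53

Max: 70 at [1:6]


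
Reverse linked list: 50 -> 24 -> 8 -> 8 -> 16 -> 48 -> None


Step 1: curr=50, set curr.next=prev(None) | reversed so far: 50
Step 2: curr=24, set curr.next=prev(50) | reversed so far: 24 -> 50
Step 3: curr=8, set curr.next=prev(24) | reversed so far: 8 -> 24 -> 50
Step 4: curr=8, set curr.next=prev(8) | reversed so far: 8 -> 8 -> 24 -> 50
Step 5: curr=16, set curr.next=prev(8) | reversed so far: 16 -> 8 -> 8 -> 24 -> 50
Step 6: curr=48, set curr.next=prev(16) | reversed so far: 48 -> 16 -> 8 -> 8 -> 24 -> 50

48 -> 16 -> 8 -> 8 -> 24 -> 50 -> None


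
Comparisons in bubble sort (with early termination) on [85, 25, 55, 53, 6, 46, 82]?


Algorithm: bubble sort (with early termination)
Input: [85, 25, 55, 53, 6, 46, 82]
Sorted: [6, 25, 46, 53, 55, 82, 85]

20


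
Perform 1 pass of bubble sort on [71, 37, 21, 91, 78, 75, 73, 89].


Initial: [71, 37, 21, 91, 78, 75, 73, 89]
Pass 1: [37, 21, 71, 78, 75, 73, 89, 91] (6 swaps)

After 1 pass: [37, 21, 71, 78, 75, 73, 89, 91]


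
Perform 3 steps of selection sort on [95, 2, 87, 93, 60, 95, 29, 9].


Initial: [95, 2, 87, 93, 60, 95, 29, 9]
Step 1: min=2 at 1
  Swap: [2, 95, 87, 93, 60, 95, 29, 9]
Step 2: min=9 at 7
  Swap: [2, 9, 87, 93, 60, 95, 29, 95]
Step 3: min=29 at 6
  Swap: [2, 9, 29, 93, 60, 95, 87, 95]

After 3 steps: [2, 9, 29, 93, 60, 95, 87, 95]


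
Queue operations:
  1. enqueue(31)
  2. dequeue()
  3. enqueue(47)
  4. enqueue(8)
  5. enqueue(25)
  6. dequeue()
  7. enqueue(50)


enqueue(31) -> [31]
dequeue()->31, []
enqueue(47) -> [47]
enqueue(8) -> [47, 8]
enqueue(25) -> [47, 8, 25]
dequeue()->47, [8, 25]
enqueue(50) -> [8, 25, 50]

Final queue: [8, 25, 50]


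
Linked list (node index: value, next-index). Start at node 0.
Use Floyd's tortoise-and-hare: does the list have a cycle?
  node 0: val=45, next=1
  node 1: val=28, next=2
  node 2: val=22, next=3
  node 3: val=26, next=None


Floyd's tortoise (slow, +1) and hare (fast, +2):
  init: slow=0, fast=0
  step 1: slow=1, fast=2
  step 2: fast 2->3->None, no cycle

Cycle: no


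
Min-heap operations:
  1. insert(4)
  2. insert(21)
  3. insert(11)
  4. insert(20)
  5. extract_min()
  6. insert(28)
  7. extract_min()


insert(4) -> [4]
insert(21) -> [4, 21]
insert(11) -> [4, 21, 11]
insert(20) -> [4, 20, 11, 21]
extract_min()->4, [11, 20, 21]
insert(28) -> [11, 20, 21, 28]
extract_min()->11, [20, 28, 21]

Final heap: [20, 28, 21]


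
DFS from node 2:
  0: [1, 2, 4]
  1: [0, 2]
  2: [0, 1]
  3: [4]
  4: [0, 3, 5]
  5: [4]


Visit 2, push [1, 0]
Visit 0, push [4, 1]
Visit 1, push []
Visit 4, push [5, 3]
Visit 3, push []
Visit 5, push []

DFS order: [2, 0, 1, 4, 3, 5]


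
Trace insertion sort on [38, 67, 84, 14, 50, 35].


Initial: [38, 67, 84, 14, 50, 35]
Insert 67: [38, 67, 84, 14, 50, 35]
Insert 84: [38, 67, 84, 14, 50, 35]
Insert 14: [14, 38, 67, 84, 50, 35]
Insert 50: [14, 38, 50, 67, 84, 35]
Insert 35: [14, 35, 38, 50, 67, 84]

Sorted: [14, 35, 38, 50, 67, 84]


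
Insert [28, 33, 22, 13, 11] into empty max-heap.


Insert 28: [28]
Insert 33: [33, 28]
Insert 22: [33, 28, 22]
Insert 13: [33, 28, 22, 13]
Insert 11: [33, 28, 22, 13, 11]

Final heap: [33, 28, 22, 13, 11]


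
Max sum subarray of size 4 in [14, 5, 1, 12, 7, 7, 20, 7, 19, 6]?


[0:4]: 32
[1:5]: 25
[2:6]: 27
[3:7]: 46
[4:8]: 41
[5:9]: 53
[6:10]: 52

Max: 53 at [5:9]


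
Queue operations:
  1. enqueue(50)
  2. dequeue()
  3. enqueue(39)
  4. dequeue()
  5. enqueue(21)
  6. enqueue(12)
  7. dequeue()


enqueue(50) -> [50]
dequeue()->50, []
enqueue(39) -> [39]
dequeue()->39, []
enqueue(21) -> [21]
enqueue(12) -> [21, 12]
dequeue()->21, [12]

Final queue: [12]


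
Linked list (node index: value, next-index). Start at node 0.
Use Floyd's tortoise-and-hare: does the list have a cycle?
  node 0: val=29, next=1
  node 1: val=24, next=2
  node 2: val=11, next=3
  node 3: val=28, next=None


Floyd's tortoise (slow, +1) and hare (fast, +2):
  init: slow=0, fast=0
  step 1: slow=1, fast=2
  step 2: fast 2->3->None, no cycle

Cycle: no


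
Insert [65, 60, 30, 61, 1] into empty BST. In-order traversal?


Insert 65: root
Insert 60: L from 65
Insert 30: L from 65 -> L from 60
Insert 61: L from 65 -> R from 60
Insert 1: L from 65 -> L from 60 -> L from 30

In-order: [1, 30, 60, 61, 65]


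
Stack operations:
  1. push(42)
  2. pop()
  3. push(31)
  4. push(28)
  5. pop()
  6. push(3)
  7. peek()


push(42) -> [42]
pop()->42, []
push(31) -> [31]
push(28) -> [31, 28]
pop()->28, [31]
push(3) -> [31, 3]
peek()->3

Final stack: [31, 3]


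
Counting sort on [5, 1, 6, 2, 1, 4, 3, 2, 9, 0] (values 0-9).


Input: [5, 1, 6, 2, 1, 4, 3, 2, 9, 0]
Counts: [1, 2, 2, 1, 1, 1, 1, 0, 0, 1]

Sorted: [0, 1, 1, 2, 2, 3, 4, 5, 6, 9]


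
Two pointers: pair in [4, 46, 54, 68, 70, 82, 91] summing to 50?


lo=0(4)+hi=6(91)=95
lo=0(4)+hi=5(82)=86
lo=0(4)+hi=4(70)=74
lo=0(4)+hi=3(68)=72
lo=0(4)+hi=2(54)=58
lo=0(4)+hi=1(46)=50

Yes: 4+46=50


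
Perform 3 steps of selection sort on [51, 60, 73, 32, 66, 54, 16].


Initial: [51, 60, 73, 32, 66, 54, 16]
Step 1: min=16 at 6
  Swap: [16, 60, 73, 32, 66, 54, 51]
Step 2: min=32 at 3
  Swap: [16, 32, 73, 60, 66, 54, 51]
Step 3: min=51 at 6
  Swap: [16, 32, 51, 60, 66, 54, 73]

After 3 steps: [16, 32, 51, 60, 66, 54, 73]
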